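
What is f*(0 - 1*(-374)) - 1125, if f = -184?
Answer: -69941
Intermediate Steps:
f*(0 - 1*(-374)) - 1125 = -184*(0 - 1*(-374)) - 1125 = -184*(0 + 374) - 1125 = -184*374 - 1125 = -68816 - 1125 = -69941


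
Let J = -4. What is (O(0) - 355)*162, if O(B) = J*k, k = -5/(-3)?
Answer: -58590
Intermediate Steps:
k = 5/3 (k = -5*(-1/3) = 5/3 ≈ 1.6667)
O(B) = -20/3 (O(B) = -4*5/3 = -20/3)
(O(0) - 355)*162 = (-20/3 - 355)*162 = -1085/3*162 = -58590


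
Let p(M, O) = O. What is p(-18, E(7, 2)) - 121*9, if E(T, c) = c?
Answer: -1087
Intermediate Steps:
p(-18, E(7, 2)) - 121*9 = 2 - 121*9 = 2 - 1089 = -1087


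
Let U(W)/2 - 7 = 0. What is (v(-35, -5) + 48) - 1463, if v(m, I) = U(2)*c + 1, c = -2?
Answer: -1442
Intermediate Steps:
U(W) = 14 (U(W) = 14 + 2*0 = 14 + 0 = 14)
v(m, I) = -27 (v(m, I) = 14*(-2) + 1 = -28 + 1 = -27)
(v(-35, -5) + 48) - 1463 = (-27 + 48) - 1463 = 21 - 1463 = -1442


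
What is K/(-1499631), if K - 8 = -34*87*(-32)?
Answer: -94664/1499631 ≈ -0.063125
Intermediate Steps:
K = 94664 (K = 8 - 34*87*(-32) = 8 - 2958*(-32) = 8 + 94656 = 94664)
K/(-1499631) = 94664/(-1499631) = 94664*(-1/1499631) = -94664/1499631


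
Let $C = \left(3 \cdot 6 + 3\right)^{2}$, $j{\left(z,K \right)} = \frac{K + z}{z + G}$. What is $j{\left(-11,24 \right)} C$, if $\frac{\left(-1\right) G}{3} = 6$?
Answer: $- \frac{5733}{29} \approx -197.69$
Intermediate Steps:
$G = -18$ ($G = \left(-3\right) 6 = -18$)
$j{\left(z,K \right)} = \frac{K + z}{-18 + z}$ ($j{\left(z,K \right)} = \frac{K + z}{z - 18} = \frac{K + z}{-18 + z}$)
$C = 441$ ($C = \left(18 + 3\right)^{2} = 21^{2} = 441$)
$j{\left(-11,24 \right)} C = \frac{24 - 11}{-18 - 11} \cdot 441 = \frac{1}{-29} \cdot 13 \cdot 441 = \left(- \frac{1}{29}\right) 13 \cdot 441 = \left(- \frac{13}{29}\right) 441 = - \frac{5733}{29}$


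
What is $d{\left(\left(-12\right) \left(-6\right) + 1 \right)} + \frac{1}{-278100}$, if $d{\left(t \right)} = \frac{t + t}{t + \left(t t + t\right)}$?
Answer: $\frac{1483}{55620} \approx 0.026663$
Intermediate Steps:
$d{\left(t \right)} = \frac{2 t}{t^{2} + 2 t}$ ($d{\left(t \right)} = \frac{2 t}{t + \left(t^{2} + t\right)} = \frac{2 t}{t + \left(t + t^{2}\right)} = \frac{2 t}{t^{2} + 2 t}$)
$d{\left(\left(-12\right) \left(-6\right) + 1 \right)} + \frac{1}{-278100} = \frac{2}{2 + \left(\left(-12\right) \left(-6\right) + 1\right)} + \frac{1}{-278100} = \frac{2}{2 + \left(72 + 1\right)} - \frac{1}{278100} = \frac{2}{2 + 73} - \frac{1}{278100} = \frac{2}{75} - \frac{1}{278100} = \frac{1483}{55620}$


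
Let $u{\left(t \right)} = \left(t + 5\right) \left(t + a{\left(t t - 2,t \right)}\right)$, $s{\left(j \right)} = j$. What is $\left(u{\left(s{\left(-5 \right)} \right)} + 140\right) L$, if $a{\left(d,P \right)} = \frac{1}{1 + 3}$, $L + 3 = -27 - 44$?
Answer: $-10360$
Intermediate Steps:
$L = -74$ ($L = -3 - 71 = -74$)
$a{\left(d,P \right)} = \frac{1}{4}$
$u{\left(t \right)} = \left(5 + t\right) \left(\frac{1}{4} + t\right)$ ($u{\left(t \right)} = \left(t + 5\right) \left(t + \frac{1}{4}\right) = \left(5 + t\right) \left(\frac{1}{4} + t\right)$)
$\left(u{\left(s{\left(-5 \right)} \right)} + 140\right) L = \left(\left(\frac{5}{4} + \left(-5\right)^{2} + \frac{21}{4} \left(-5\right)\right) + 140\right) \left(-74\right) = \left(\left(\frac{5}{4} + 25 - \frac{105}{4}\right) + 140\right) \left(-74\right) = \left(0 + 140\right) \left(-74\right) = 140 \left(-74\right) = -10360$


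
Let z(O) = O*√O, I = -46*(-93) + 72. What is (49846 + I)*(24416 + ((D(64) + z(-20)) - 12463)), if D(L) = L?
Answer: 651273332 - 2167840*I*√5 ≈ 6.5127e+8 - 4.8474e+6*I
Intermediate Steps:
I = 4350 (I = 4278 + 72 = 4350)
z(O) = O^(3/2)
(49846 + I)*(24416 + ((D(64) + z(-20)) - 12463)) = (49846 + 4350)*(24416 + ((64 + (-20)^(3/2)) - 12463)) = 54196*(24416 + ((64 - 40*I*√5) - 12463)) = 54196*(24416 + (-12399 - 40*I*√5)) = 54196*(12017 - 40*I*√5) = 651273332 - 2167840*I*√5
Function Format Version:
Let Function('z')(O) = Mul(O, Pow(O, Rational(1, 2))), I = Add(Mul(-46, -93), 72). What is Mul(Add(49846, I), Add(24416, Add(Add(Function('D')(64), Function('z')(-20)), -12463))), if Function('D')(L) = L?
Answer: Add(651273332, Mul(-2167840, I, Pow(5, Rational(1, 2)))) ≈ Add(6.5127e+8, Mul(-4.8474e+6, I))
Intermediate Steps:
I = 4350 (I = Add(4278, 72) = 4350)
Function('z')(O) = Pow(O, Rational(3, 2))
Mul(Add(49846, I), Add(24416, Add(Add(Function('D')(64), Function('z')(-20)), -12463))) = Mul(Add(49846, 4350), Add(24416, Add(Add(64, Pow(-20, Rational(3, 2))), -12463))) = Mul(54196, Add(24416, Add(Add(64, Mul(-40, I, Pow(5, Rational(1, 2)))), -12463))) = Mul(54196, Add(24416, Add(-12399, Mul(-40, I, Pow(5, Rational(1, 2)))))) = Mul(54196, Add(12017, Mul(-40, I, Pow(5, Rational(1, 2))))) = Add(651273332, Mul(-2167840, I, Pow(5, Rational(1, 2))))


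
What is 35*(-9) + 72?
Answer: -243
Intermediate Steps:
35*(-9) + 72 = -315 + 72 = -243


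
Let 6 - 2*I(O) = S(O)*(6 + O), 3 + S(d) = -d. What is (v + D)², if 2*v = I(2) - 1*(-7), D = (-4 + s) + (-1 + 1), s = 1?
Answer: 144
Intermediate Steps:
S(d) = -3 - d
I(O) = 3 - (-3 - O)*(6 + O)/2
D = -3 (D = (-4 + 1) + (-1 + 1) = -3 + 0 = -3)
v = 15 (v = ((12 + (½)*2² + (9/2)*2) - 1*(-7))/2 = ((12 + (½)*4 + 9) + 7)/2 = ((12 + 2 + 9) + 7)/2 = (23 + 7)/2 = (½)*30 = 15)
(v + D)² = (15 - 3)² = 12² = 144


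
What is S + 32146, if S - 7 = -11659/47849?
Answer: 1538477238/47849 ≈ 32153.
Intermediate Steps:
S = 323284/47849 (S = 7 - 11659/47849 = 323284/47849 ≈ 6.7563)
S + 32146 = 323284/47849 + 32146 = 1538477238/47849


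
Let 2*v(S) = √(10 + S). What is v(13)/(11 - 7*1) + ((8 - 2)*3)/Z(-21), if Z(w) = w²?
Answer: 2/49 + √23/8 ≈ 0.64030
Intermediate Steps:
v(S) = √(10 + S)/2
v(13)/(11 - 7*1) + ((8 - 2)*3)/Z(-21) = (√(10 + 13)/2)/(11 - 7*1) + ((8 - 2)*3)/((-21)²) = (√23/2)/(11 - 7) + (6*3)/441 = (√23/2)/4 + 18*(1/441) = (√23/2)*(¼) + 2/49 = √23/8 + 2/49 = 2/49 + √23/8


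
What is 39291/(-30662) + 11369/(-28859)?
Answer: -1482495247/884874658 ≈ -1.6754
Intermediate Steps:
39291/(-30662) + 11369/(-28859) = 39291*(-1/30662) + 11369*(-1/28859) = -39291/30662 - 11369/28859 = -1482495247/884874658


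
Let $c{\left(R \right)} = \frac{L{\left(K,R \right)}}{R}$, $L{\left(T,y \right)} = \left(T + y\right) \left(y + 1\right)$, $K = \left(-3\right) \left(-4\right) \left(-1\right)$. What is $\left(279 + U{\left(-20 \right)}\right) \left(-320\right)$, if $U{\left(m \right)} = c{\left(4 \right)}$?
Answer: $-86080$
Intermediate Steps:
$K = -12$ ($K = 12 \left(-1\right) = -12$)
$L{\left(T,y \right)} = \left(1 + y\right) \left(T + y\right)$ ($L{\left(T,y \right)} = \left(T + y\right) \left(1 + y\right) = \left(1 + y\right) \left(T + y\right)$)
$c{\left(R \right)} = \frac{-12 + R^{2} - 11 R}{R}$ ($c{\left(R \right)} = \frac{-12 + R + R^{2} - 12 R}{R} = \frac{-12 + R^{2} - 11 R}{R}$)
$U{\left(m \right)} = -10$ ($U{\left(m \right)} = -11 + 4 - \frac{12}{4} = -11 + 4 - 3 = -10$)
$\left(279 + U{\left(-20 \right)}\right) \left(-320\right) = \left(279 - 10\right) \left(-320\right) = 269 \left(-320\right) = -86080$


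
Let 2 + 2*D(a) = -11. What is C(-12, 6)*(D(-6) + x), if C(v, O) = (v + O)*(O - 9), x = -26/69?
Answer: -2847/23 ≈ -123.78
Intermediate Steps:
D(a) = -13/2 (D(a) = -1 + (1/2)*(-11) = -1 - 11/2 = -13/2)
x = -26/69 (x = -26*1/69 = -26/69 ≈ -0.37681)
C(v, O) = (-9 + O)*(O + v) (C(v, O) = (O + v)*(-9 + O) = (-9 + O)*(O + v))
C(-12, 6)*(D(-6) + x) = (6**2 - 9*6 - 9*(-12) + 6*(-12))*(-13/2 - 26/69) = (36 - 54 + 108 - 72)*(-949/138) = 18*(-949/138) = -2847/23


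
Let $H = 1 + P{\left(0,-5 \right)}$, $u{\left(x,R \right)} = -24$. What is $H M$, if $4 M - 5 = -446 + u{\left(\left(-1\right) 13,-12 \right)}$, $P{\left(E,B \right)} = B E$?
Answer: $- \frac{465}{4} \approx -116.25$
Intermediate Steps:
$H = 1$ ($H = 1 - 0 = 1 + 0 = 1$)
$M = - \frac{465}{4}$ ($M = \frac{5}{4} + \frac{-446 - 24}{4} = \frac{5}{4} + \frac{1}{4} \left(-470\right) = \frac{5}{4} - \frac{235}{2} = - \frac{465}{4} \approx -116.25$)
$H M = 1 \left(- \frac{465}{4}\right) = - \frac{465}{4}$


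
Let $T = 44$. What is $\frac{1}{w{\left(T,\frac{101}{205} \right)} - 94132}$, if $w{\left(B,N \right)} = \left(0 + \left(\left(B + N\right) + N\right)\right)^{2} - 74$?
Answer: $- \frac{42025}{3873961866} \approx -1.0848 \cdot 10^{-5}$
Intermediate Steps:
$w{\left(B,N \right)} = -74 + \left(B + 2 N\right)^{2}$ ($w{\left(B,N \right)} = \left(0 + \left(B + 2 N\right)\right)^{2} - 74 = \left(B + 2 N\right)^{2} - 74 = -74 + \left(B + 2 N\right)^{2}$)
$\frac{1}{w{\left(T,\frac{101}{205} \right)} - 94132} = \frac{1}{\left(-74 + \left(44 + 2 \cdot \frac{101}{205}\right)^{2}\right) - 94132} = \frac{1}{\left(-74 + \left(44 + \frac{202}{205}\right)^{2}\right) - 94132} = \frac{1}{\left(-74 + \left(\frac{9222}{205}\right)^{2}\right) - 94132} = \frac{1}{\left(-74 + \frac{85045284}{42025}\right) - 94132} = \frac{1}{\frac{81935434}{42025} - 94132} = \frac{1}{- \frac{3873961866}{42025}} = - \frac{42025}{3873961866}$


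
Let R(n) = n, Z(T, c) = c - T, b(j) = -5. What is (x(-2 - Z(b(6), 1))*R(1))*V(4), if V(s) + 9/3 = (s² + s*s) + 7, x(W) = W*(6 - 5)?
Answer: -288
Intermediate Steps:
x(W) = W (x(W) = W*1 = W)
V(s) = 4 + 2*s² (V(s) = -3 + ((s² + s*s) + 7) = -3 + ((s² + s²) + 7) = -3 + (2*s² + 7) = -3 + (7 + 2*s²) = 4 + 2*s²)
(x(-2 - Z(b(6), 1))*R(1))*V(4) = ((-2 - (1 - 1*(-5)))*1)*(4 + 2*4²) = ((-2 - (1 + 5))*1)*(4 + 2*16) = ((-2 - 1*6)*1)*(4 + 32) = ((-2 - 6)*1)*36 = -8*1*36 = -8*36 = -288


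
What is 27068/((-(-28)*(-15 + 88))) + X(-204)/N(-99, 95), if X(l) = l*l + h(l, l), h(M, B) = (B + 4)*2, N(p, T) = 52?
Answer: 5353315/6643 ≈ 805.86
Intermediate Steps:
h(M, B) = 8 + 2*B (h(M, B) = (4 + B)*2 = 8 + 2*B)
X(l) = 8 + l² + 2*l (X(l) = l*l + (8 + 2*l) = l² + (8 + 2*l) = 8 + l² + 2*l)
27068/((-(-28)*(-15 + 88))) + X(-204)/N(-99, 95) = 27068/((-(-28)*(-15 + 88))) + (8 + (-204)² + 2*(-204))/52 = 27068/((-(-28)*73)) + (8 + 41616 - 408)*(1/52) = 27068/((-1*(-2044))) + 41216*(1/52) = 27068/2044 + 10304/13 = 27068*(1/2044) + 10304/13 = 6767/511 + 10304/13 = 5353315/6643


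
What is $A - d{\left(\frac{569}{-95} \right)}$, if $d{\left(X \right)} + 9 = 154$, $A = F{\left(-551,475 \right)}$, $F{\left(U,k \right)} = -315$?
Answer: $-460$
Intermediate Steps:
$A = -315$
$d{\left(X \right)} = 145$ ($d{\left(X \right)} = -9 + 154 = 145$)
$A - d{\left(\frac{569}{-95} \right)} = -315 - 145 = -460$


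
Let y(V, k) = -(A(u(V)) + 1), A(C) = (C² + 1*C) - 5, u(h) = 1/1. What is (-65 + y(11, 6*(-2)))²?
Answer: 3969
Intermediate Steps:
u(h) = 1
A(C) = -5 + C + C² (A(C) = (C² + C) - 5 = (C + C²) - 5 = -5 + C + C²)
y(V, k) = 2 (y(V, k) = -((-5 + 1 + 1²) + 1) = -((-5 + 1 + 1) + 1) = -(-3 + 1) = -1*(-2) = 2)
(-65 + y(11, 6*(-2)))² = (-65 + 2)² = (-63)² = 3969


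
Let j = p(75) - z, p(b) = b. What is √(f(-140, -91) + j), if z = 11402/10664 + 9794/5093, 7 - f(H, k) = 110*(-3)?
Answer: √75404835033691559/13577938 ≈ 20.224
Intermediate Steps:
f(H, k) = 337 (f(H, k) = 7 - 110*(-3) = 7 - 1*(-330) = 7 + 330 = 337)
z = 81256801/27155876 (z = 11402*(1/10664) + 9794*(1/5093) = 5701/5332 + 9794/5093 = 81256801/27155876 ≈ 2.9922)
j = 1955433899/27155876 (j = 75 - 1*81256801/27155876 = 75 - 81256801/27155876 = 1955433899/27155876 ≈ 72.008)
√(f(-140, -91) + j) = √(337 + 1955433899/27155876) = √(11106964111/27155876) = √75404835033691559/13577938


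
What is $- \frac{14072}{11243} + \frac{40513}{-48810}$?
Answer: $- \frac{1142341979}{548770830} \approx -2.0816$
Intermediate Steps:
$- \frac{14072}{11243} + \frac{40513}{-48810} = \left(-14072\right) \frac{1}{11243} + 40513 \left(- \frac{1}{48810}\right) = - \frac{14072}{11243} - \frac{40513}{48810} = - \frac{1142341979}{548770830}$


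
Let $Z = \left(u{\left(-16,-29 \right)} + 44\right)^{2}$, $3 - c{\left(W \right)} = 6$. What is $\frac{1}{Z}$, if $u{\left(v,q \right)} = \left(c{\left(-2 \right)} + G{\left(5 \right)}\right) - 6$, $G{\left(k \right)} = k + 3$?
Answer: $\frac{1}{1849} \approx 0.00054083$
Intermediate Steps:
$c{\left(W \right)} = -3$ ($c{\left(W \right)} = 3 - 6 = -3$)
$G{\left(k \right)} = 3 + k$
$u{\left(v,q \right)} = -1$ ($u{\left(v,q \right)} = \left(-3 + \left(3 + 5\right)\right) - 6 = \left(-3 + 8\right) - 6 = 5 - 6 = -1$)
$Z = 1849$ ($Z = \left(-1 + 44\right)^{2} = 43^{2} = 1849$)
$\frac{1}{Z} = \frac{1}{1849}$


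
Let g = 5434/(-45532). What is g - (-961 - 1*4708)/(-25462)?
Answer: -49560177/144916973 ≈ -0.34199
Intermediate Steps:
g = -2717/22766 (g = 5434*(-1/45532) = -2717/22766 ≈ -0.11934)
g - (-961 - 1*4708)/(-25462) = -2717/22766 - (-961 - 1*4708)/(-25462) = -2717/22766 - (-961 - 4708)*(-1)/25462 = -2717/22766 - (-5669)*(-1)/25462 = -2717/22766 - 1*5669/25462 = -2717/22766 - 5669/25462 = -49560177/144916973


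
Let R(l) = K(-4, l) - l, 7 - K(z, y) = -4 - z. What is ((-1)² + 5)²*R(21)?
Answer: -504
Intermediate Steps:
K(z, y) = 11 + z (K(z, y) = 7 - (-4 - z) = 7 + (4 + z) = 11 + z)
R(l) = 7 - l (R(l) = (11 - 4) - l = 7 - l)
((-1)² + 5)²*R(21) = ((-1)² + 5)²*(7 - 1*21) = (1 + 5)²*(7 - 21) = 6²*(-14) = 36*(-14) = -504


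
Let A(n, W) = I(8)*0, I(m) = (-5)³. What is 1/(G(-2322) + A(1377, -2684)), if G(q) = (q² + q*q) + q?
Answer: 1/10781046 ≈ 9.2755e-8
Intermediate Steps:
G(q) = q + 2*q² (G(q) = (q² + q²) + q = 2*q² + q = q + 2*q²)
I(m) = -125
A(n, W) = 0 (A(n, W) = -125*0 = 0)
1/(G(-2322) + A(1377, -2684)) = 1/(-2322*(1 + 2*(-2322)) + 0) = 1/(-2322*(1 - 4644) + 0) = 1/(-2322*(-4643) + 0) = 1/(10781046 + 0) = 1/10781046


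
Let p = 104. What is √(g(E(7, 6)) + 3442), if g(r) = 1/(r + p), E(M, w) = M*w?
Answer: 3*√8152202/146 ≈ 58.669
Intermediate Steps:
g(r) = 1/(104 + r) (g(r) = 1/(r + 104) = 1/(104 + r))
√(g(E(7, 6)) + 3442) = √(1/(104 + 7*6) + 3442) = √(1/(104 + 42) + 3442) = √(1/146 + 3442) = √(502533/146) = 3*√8152202/146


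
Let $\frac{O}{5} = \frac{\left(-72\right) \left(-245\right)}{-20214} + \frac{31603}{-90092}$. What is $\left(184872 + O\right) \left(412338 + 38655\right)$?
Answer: $\frac{8435145038171439651}{101173316} \approx 8.3373 \cdot 10^{10}$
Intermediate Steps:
$O = - \frac{618901645}{101173316}$ ($O = 5 \left(\frac{\left(-72\right) \left(-245\right)}{-20214} + \frac{31603}{-90092}\right) = 5 \left(17640 \left(- \frac{1}{20214}\right) + 31603 \left(- \frac{1}{90092}\right)\right) = 5 \left(- \frac{980}{1123} - \frac{31603}{90092}\right) = 5 \left(- \frac{123780329}{101173316}\right) = - \frac{618901645}{101173316} \approx -6.1172$)
$\left(184872 + O\right) \left(412338 + 38655\right) = \left(184872 - \frac{618901645}{101173316}\right) \left(412338 + 38655\right) = \frac{18703494373907}{101173316} \cdot 450993 = \frac{8435145038171439651}{101173316}$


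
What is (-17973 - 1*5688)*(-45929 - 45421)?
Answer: 2161432350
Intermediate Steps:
(-17973 - 1*5688)*(-45929 - 45421) = (-17973 - 5688)*(-91350) = -23661*(-91350) = 2161432350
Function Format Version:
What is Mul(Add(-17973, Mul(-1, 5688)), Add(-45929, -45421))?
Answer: 2161432350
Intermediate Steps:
Mul(Add(-17973, Mul(-1, 5688)), Add(-45929, -45421)) = Mul(Add(-17973, -5688), -91350) = Mul(-23661, -91350) = 2161432350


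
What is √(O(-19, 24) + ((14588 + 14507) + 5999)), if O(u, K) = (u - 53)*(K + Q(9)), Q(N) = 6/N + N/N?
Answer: 3*√3694 ≈ 182.33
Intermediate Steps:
Q(N) = 1 + 6/N (Q(N) = 6/N + 1 = 1 + 6/N)
O(u, K) = (-53 + u)*(5/3 + K) (O(u, K) = (u - 53)*(K + (6 + 9)/9) = (-53 + u)*(K + (⅑)*15) = (-53 + u)*(K + 5/3) = (-53 + u)*(5/3 + K))
√(O(-19, 24) + ((14588 + 14507) + 5999)) = √((-265/3 - 53*24 + (5/3)*(-19) + 24*(-19)) + ((14588 + 14507) + 5999)) = √((-265/3 - 1272 - 95/3 - 456) + (29095 + 5999)) = √(-1848 + 35094) = √33246 = 3*√3694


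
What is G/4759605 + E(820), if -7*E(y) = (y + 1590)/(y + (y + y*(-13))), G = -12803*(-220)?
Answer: 3786291209/6010429194 ≈ 0.62995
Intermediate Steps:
G = 2816660
E(y) = (1590 + y)/(77*y) (E(y) = -(y + 1590)/(7*(y + (y + y*(-13)))) = -(1590 + y)/(7*(y + (y - 13*y))) = -(1590 + y)/(7*(y - 12*y)) = -(1590 + y)/(7*((-11*y))) = -(1590 + y)*(-1/(11*y))/7 = -(-1)*(1590 + y)/(77*y) = (1590 + y)/(77*y))
G/4759605 + E(820) = 2816660/4759605 + (1/77)*(1590 + 820)/820 = 2816660*(1/4759605) + (1/77)*(1/820)*2410 = 563332/951921 + 241/6314 = 3786291209/6010429194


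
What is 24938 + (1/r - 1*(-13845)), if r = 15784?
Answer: 612150873/15784 ≈ 38783.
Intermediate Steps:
24938 + (1/r - 1*(-13845)) = 24938 + (1/15784 - 1*(-13845)) = 24938 + (1/15784 + 13845) = 24938 + 218529481/15784 = 612150873/15784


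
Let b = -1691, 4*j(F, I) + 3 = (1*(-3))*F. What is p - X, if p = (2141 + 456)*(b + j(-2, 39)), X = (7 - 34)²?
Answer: -17561233/4 ≈ -4.3903e+6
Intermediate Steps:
j(F, I) = -¾ - 3*F/4 (j(F, I) = -¾ + ((1*(-3))*F)/4 = -¾ + (-3*F)/4 = -¾ - 3*F/4)
X = 729 (X = (-27)² = 729)
p = -17558317/4 (p = (2141 + 456)*(-1691 + (-¾ - ¾*(-2))) = 2597*(-1691 + (-¾ + 3/2)) = 2597*(-1691 + ¾) = 2597*(-6761/4) = -17558317/4 ≈ -4.3896e+6)
p - X = -17558317/4 - 1*729 = -17558317/4 - 729 = -17561233/4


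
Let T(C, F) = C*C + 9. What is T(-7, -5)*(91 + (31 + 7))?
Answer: 7482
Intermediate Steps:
T(C, F) = 9 + C² (T(C, F) = C² + 9 = 9 + C²)
T(-7, -5)*(91 + (31 + 7)) = (9 + (-7)²)*(91 + (31 + 7)) = (9 + 49)*(91 + 38) = 58*129 = 7482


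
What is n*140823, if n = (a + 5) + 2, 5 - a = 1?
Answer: 1549053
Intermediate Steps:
a = 4 (a = 5 - 1*1 = 5 - 1 = 4)
n = 11 (n = (4 + 5) + 2 = 9 + 2 = 11)
n*140823 = 11*140823 = 1549053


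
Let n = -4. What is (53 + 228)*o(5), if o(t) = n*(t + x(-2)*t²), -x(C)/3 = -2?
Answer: -174220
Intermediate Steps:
x(C) = 6 (x(C) = -3*(-2) = 6)
o(t) = -24*t² - 4*t (o(t) = -4*(t + 6*t²) = -24*t² - 4*t)
(53 + 228)*o(5) = (53 + 228)*(-4*5*(1 + 6*5)) = 281*(-4*5*(1 + 30)) = 281*(-4*5*31) = 281*(-620) = -174220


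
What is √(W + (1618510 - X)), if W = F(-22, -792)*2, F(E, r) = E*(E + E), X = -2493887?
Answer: √4114333 ≈ 2028.4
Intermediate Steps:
F(E, r) = 2*E² (F(E, r) = E*(2*E) = 2*E²)
W = 1936 (W = (2*(-22)²)*2 = (2*484)*2 = 968*2 = 1936)
√(W + (1618510 - X)) = √(1936 + (1618510 - 1*(-2493887))) = √(1936 + (1618510 + 2493887)) = √(1936 + 4112397) = √4114333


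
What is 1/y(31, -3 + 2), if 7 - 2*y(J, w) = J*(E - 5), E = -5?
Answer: 2/317 ≈ 0.0063092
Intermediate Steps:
y(J, w) = 7/2 + 5*J (y(J, w) = 7/2 - J*(-5 - 5)/2 = 7/2 - J*(-10)/2 = 7/2 - (-5)*J = 7/2 + 5*J)
1/y(31, -3 + 2) = 1/(7/2 + 5*31) = 1/(7/2 + 155) = 1/(317/2) = 2/317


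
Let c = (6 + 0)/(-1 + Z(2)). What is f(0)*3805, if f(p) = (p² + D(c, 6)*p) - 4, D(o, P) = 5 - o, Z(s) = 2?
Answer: -15220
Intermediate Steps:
c = 6 (c = (6 + 0)/(-1 + 2) = 6/1 = 6*1 = 6)
f(p) = -4 + p² - p (f(p) = (p² + (5 - 1*6)*p) - 4 = (p² + (5 - 6)*p) - 4 = (p² - p) - 4 = -4 + p² - p)
f(0)*3805 = (-4 + 0² - 1*0)*3805 = (-4 + 0 + 0)*3805 = -4*3805 = -15220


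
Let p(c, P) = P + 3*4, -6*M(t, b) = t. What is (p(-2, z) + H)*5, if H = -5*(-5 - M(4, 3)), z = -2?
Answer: 475/3 ≈ 158.33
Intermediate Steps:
M(t, b) = -t/6
p(c, P) = 12 + P (p(c, P) = P + 12 = 12 + P)
H = 65/3 (H = -5*(-5 - (-1)*4/6) = -5*(-5 - 1*(-⅔)) = -5*(-5 + ⅔) = -5*(-13/3) = 65/3 ≈ 21.667)
(p(-2, z) + H)*5 = ((12 - 2) + 65/3)*5 = (10 + 65/3)*5 = (95/3)*5 = 475/3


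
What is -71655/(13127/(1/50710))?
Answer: -14331/133134034 ≈ -0.00010764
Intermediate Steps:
-71655/(13127/(1/50710)) = -71655/(13127*50710) = -71655/665670170 = -71655*1/665670170 = -14331/133134034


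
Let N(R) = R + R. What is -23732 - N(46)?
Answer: -23824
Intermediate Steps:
N(R) = 2*R
-23732 - N(46) = -23732 - 2*46 = -23732 - 1*92 = -23732 - 92 = -23824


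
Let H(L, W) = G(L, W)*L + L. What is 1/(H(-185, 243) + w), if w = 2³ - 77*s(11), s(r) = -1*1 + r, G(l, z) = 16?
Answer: -1/3907 ≈ -0.00025595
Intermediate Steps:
s(r) = -1 + r
H(L, W) = 17*L (H(L, W) = 16*L + L = 17*L)
w = -762 (w = 2³ - 77*(-1 + 11) = 8 - 77*10 = 8 - 770 = -762)
1/(H(-185, 243) + w) = 1/(17*(-185) - 762) = 1/(-3145 - 762) = 1/(-3907) = -1/3907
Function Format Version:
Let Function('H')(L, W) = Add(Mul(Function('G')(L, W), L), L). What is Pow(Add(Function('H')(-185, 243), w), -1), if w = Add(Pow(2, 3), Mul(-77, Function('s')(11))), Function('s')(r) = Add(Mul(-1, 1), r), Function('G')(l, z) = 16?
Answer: Rational(-1, 3907) ≈ -0.00025595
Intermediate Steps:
Function('s')(r) = Add(-1, r)
Function('H')(L, W) = Mul(17, L) (Function('H')(L, W) = Add(Mul(16, L), L) = Mul(17, L))
w = -762 (w = Add(Pow(2, 3), Mul(-77, Add(-1, 11))) = Add(8, Mul(-77, 10)) = Add(8, -770) = -762)
Pow(Add(Function('H')(-185, 243), w), -1) = Pow(Add(Mul(17, -185), -762), -1) = Pow(Add(-3145, -762), -1) = Pow(-3907, -1) = Rational(-1, 3907)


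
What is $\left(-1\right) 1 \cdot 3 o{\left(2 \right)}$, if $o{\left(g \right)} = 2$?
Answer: $-6$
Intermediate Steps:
$\left(-1\right) 1 \cdot 3 o{\left(2 \right)} = \left(-1\right) 1 \cdot 3 \cdot 2 = \left(-1\right) 3 \cdot 2 = \left(-3\right) 2 = -6$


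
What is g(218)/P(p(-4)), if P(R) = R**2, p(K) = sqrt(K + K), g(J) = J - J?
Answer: 0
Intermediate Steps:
g(J) = 0
p(K) = sqrt(2)*sqrt(K) (p(K) = sqrt(2*K) = sqrt(2)*sqrt(K))
g(218)/P(p(-4)) = 0/((sqrt(2)*sqrt(-4))**2) = 0/((sqrt(2)*(2*I))**2) = 0/((2*I*sqrt(2))**2) = 0/(-8) = 0*(-1/8) = 0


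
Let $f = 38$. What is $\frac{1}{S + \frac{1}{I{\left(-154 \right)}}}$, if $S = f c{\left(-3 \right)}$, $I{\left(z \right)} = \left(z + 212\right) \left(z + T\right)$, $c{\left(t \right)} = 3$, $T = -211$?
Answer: $\frac{21170}{2413379} \approx 0.0087719$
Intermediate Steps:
$I{\left(z \right)} = \left(-211 + z\right) \left(212 + z\right)$ ($I{\left(z \right)} = \left(z + 212\right) \left(z - 211\right) = \left(212 + z\right) \left(-211 + z\right) = \left(-211 + z\right) \left(212 + z\right)$)
$S = 114$ ($S = 38 \cdot 3 = 114$)
$\frac{1}{S + \frac{1}{I{\left(-154 \right)}}} = \frac{1}{114 + \frac{1}{-44732 - 154 + \left(-154\right)^{2}}} = \frac{1}{114 + \frac{1}{-44732 - 154 + 23716}} = \frac{1}{114 + \frac{1}{-21170}} = \frac{1}{114 - \frac{1}{21170}} = \frac{1}{\frac{2413379}{21170}} = \frac{21170}{2413379}$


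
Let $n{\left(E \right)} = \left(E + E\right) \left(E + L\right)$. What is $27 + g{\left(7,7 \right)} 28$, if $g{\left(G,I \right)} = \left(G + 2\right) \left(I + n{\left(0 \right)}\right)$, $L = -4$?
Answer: $1791$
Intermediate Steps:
$n{\left(E \right)} = 2 E \left(-4 + E\right)$ ($n{\left(E \right)} = \left(E + E\right) \left(E - 4\right) = 2 E \left(-4 + E\right)$)
$g{\left(G,I \right)} = I \left(2 + G\right)$ ($g{\left(G,I \right)} = \left(G + 2\right) \left(I + 2 \cdot 0 \left(-4 + 0\right)\right) = \left(2 + G\right) \left(I + 2 \cdot 0 \left(-4\right)\right) = \left(2 + G\right) \left(I + 0\right) = \left(2 + G\right) I = I \left(2 + G\right)$)
$27 + g{\left(7,7 \right)} 28 = 27 + 7 \left(2 + 7\right) 28 = 27 + 7 \cdot 9 \cdot 28 = 27 + 63 \cdot 28 = 27 + 1764 = 1791$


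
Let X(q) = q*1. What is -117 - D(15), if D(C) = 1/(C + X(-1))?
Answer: -1639/14 ≈ -117.07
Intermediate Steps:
X(q) = q
D(C) = 1/(-1 + C) (D(C) = 1/(C - 1) = 1/(-1 + C))
-117 - D(15) = -117 - 1/(-1 + 15) = -117 - 1/14 = -1639/14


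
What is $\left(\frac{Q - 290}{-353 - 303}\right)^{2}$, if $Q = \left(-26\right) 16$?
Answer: $\frac{124609}{107584} \approx 1.1582$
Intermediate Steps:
$Q = -416$
$\left(\frac{Q - 290}{-353 - 303}\right)^{2} = \left(\frac{-416 - 290}{-353 - 303}\right)^{2} = \left(- \frac{706}{-656}\right)^{2} = \left(\left(-706\right) \left(- \frac{1}{656}\right)\right)^{2} = \left(\frac{353}{328}\right)^{2} = \frac{124609}{107584}$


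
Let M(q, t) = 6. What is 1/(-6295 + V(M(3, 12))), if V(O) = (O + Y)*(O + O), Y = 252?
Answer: -1/3199 ≈ -0.00031260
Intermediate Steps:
V(O) = 2*O*(252 + O) (V(O) = (O + 252)*(O + O) = (252 + O)*(2*O) = 2*O*(252 + O))
1/(-6295 + V(M(3, 12))) = 1/(-6295 + 2*6*(252 + 6)) = 1/(-6295 + 2*6*258) = 1/(-6295 + 3096) = 1/(-3199) = -1/3199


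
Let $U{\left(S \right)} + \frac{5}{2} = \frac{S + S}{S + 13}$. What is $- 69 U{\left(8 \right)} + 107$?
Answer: $\frac{3177}{14} \approx 226.93$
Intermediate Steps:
$U{\left(S \right)} = - \frac{5}{2} + \frac{2 S}{13 + S}$ ($U{\left(S \right)} = - \frac{5}{2} + \frac{S + S}{S + 13} = - \frac{5}{2} + \frac{2 S}{13 + S}$)
$- 69 U{\left(8 \right)} + 107 = - 69 \frac{-65 - 8}{2 \left(13 + 8\right)} + 107 = - 69 \frac{-65 - 8}{2 \cdot 21} + 107 = - 69 \cdot \frac{1}{2} \cdot \frac{1}{21} \left(-73\right) + 107 = \left(-69\right) \left(- \frac{73}{42}\right) + 107 = \frac{1679}{14} + 107 = \frac{3177}{14}$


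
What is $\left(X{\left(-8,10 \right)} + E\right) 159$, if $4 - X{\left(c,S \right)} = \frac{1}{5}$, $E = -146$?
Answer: $- \frac{113049}{5} \approx -22610.0$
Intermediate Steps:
$X{\left(c,S \right)} = \frac{19}{5}$ ($X{\left(c,S \right)} = 4 - \frac{1}{5} = \frac{19}{5}$)
$\left(X{\left(-8,10 \right)} + E\right) 159 = \left(\frac{19}{5} - 146\right) 159 = \left(- \frac{711}{5}\right) 159 = - \frac{113049}{5}$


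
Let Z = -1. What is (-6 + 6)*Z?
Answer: 0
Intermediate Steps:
(-6 + 6)*Z = (-6 + 6)*(-1) = 0*(-1) = 0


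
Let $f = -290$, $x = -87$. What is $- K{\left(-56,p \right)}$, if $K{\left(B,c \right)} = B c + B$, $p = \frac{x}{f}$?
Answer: $\frac{364}{5} \approx 72.8$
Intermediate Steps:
$p = \frac{3}{10}$ ($p = - \frac{87}{-290} = \left(-87\right) \left(- \frac{1}{290}\right) = \frac{3}{10} \approx 0.3$)
$K{\left(B,c \right)} = B + B c$
$- K{\left(-56,p \right)} = - \left(-56\right) \left(1 + \frac{3}{10}\right) = - \frac{\left(-56\right) 13}{10} = \left(-1\right) \left(- \frac{364}{5}\right) = \frac{364}{5}$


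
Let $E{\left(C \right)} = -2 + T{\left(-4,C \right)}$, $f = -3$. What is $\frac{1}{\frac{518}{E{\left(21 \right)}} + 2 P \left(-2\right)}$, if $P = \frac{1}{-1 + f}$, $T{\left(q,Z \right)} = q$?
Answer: $- \frac{3}{256} \approx -0.011719$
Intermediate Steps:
$P = - \frac{1}{4}$ ($P = \frac{1}{-1 - 3} = \frac{1}{-4} = - \frac{1}{4} \approx -0.25$)
$E{\left(C \right)} = -6$ ($E{\left(C \right)} = -2 - 4 = -6$)
$\frac{1}{\frac{518}{E{\left(21 \right)}} + 2 P \left(-2\right)} = \frac{1}{\frac{518}{-6} + 2 \left(- \frac{1}{4}\right) \left(-2\right)} = \frac{1}{518 \left(- \frac{1}{6}\right) - -1} = \frac{1}{- \frac{259}{3} + 1} = \frac{1}{- \frac{256}{3}} = - \frac{3}{256}$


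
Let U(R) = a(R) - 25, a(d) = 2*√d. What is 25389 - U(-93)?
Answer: 25414 - 2*I*√93 ≈ 25414.0 - 19.287*I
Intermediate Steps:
U(R) = -25 + 2*√R (U(R) = 2*√R - 25 = -25 + 2*√R)
25389 - U(-93) = 25389 - (-25 + 2*√(-93)) = 25389 - (-25 + 2*(I*√93)) = 25389 - (-25 + 2*I*√93) = 25389 + (25 - 2*I*√93) = 25414 - 2*I*√93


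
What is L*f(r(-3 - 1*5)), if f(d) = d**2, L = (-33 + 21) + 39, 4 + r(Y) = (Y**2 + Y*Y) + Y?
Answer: 363312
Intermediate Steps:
r(Y) = -4 + Y + 2*Y**2 (r(Y) = -4 + ((Y**2 + Y*Y) + Y) = -4 + ((Y**2 + Y**2) + Y) = -4 + (2*Y**2 + Y) = -4 + (Y + 2*Y**2) = -4 + Y + 2*Y**2)
L = 27 (L = -12 + 39 = 27)
L*f(r(-3 - 1*5)) = 27*(-4 + (-3 - 1*5) + 2*(-3 - 1*5)**2)**2 = 27*(-4 + (-3 - 5) + 2*(-3 - 5)**2)**2 = 27*(-4 - 8 + 2*(-8)**2)**2 = 27*(-4 - 8 + 2*64)**2 = 27*(-4 - 8 + 128)**2 = 27*116**2 = 27*13456 = 363312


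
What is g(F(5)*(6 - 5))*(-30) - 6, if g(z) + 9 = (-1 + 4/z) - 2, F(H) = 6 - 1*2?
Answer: 324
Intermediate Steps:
F(H) = 4 (F(H) = 6 - 2 = 4)
g(z) = -12 + 4/z (g(z) = -9 + ((-1 + 4/z) - 2) = -9 + (-3 + 4/z) = -12 + 4/z)
g(F(5)*(6 - 5))*(-30) - 6 = (-12 + 4/((4*(6 - 5))))*(-30) - 6 = (-12 + 4/((4*1)))*(-30) - 6 = (-12 + 4/4)*(-30) - 6 = (-12 + 4*(¼))*(-30) - 6 = (-12 + 1)*(-30) - 6 = -11*(-30) - 6 = 330 - 6 = 324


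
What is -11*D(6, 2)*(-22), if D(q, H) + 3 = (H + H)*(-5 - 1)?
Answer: -6534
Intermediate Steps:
D(q, H) = -3 - 12*H (D(q, H) = -3 + (H + H)*(-5 - 1) = -3 + (2*H)*(-6) = -3 - 12*H)
-11*D(6, 2)*(-22) = -11*(-3 - 12*2)*(-22) = -11*(-3 - 24)*(-22) = -11*(-27)*(-22) = 297*(-22) = -6534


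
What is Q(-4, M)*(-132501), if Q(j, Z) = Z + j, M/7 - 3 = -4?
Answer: 1457511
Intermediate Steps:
M = -7 (M = 21 + 7*(-4) = 21 - 28 = -7)
Q(-4, M)*(-132501) = (-7 - 4)*(-132501) = -11*(-132501) = 1457511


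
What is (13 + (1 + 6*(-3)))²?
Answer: 16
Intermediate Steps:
(13 + (1 + 6*(-3)))² = (13 + (1 - 18))² = (13 - 17)² = (-4)² = 16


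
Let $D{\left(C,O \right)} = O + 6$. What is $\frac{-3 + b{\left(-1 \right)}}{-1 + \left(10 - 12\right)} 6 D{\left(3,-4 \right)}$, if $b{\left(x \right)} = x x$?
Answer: $8$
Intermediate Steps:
$b{\left(x \right)} = x^{2}$
$D{\left(C,O \right)} = 6 + O$
$\frac{-3 + b{\left(-1 \right)}}{-1 + \left(10 - 12\right)} 6 D{\left(3,-4 \right)} = \frac{-3 + \left(-1\right)^{2}}{-1 + \left(10 - 12\right)} 6 \left(6 - 4\right) = \frac{-3 + 1}{-1 + \left(10 - 12\right)} 6 \cdot 2 = - \frac{2}{-1 - 2} \cdot 6 \cdot 2 = - \frac{2}{-3} \cdot 6 \cdot 2 = \left(-2\right) \left(- \frac{1}{3}\right) 6 \cdot 2 = \frac{2}{3} \cdot 6 \cdot 2 = 4 \cdot 2 = 8$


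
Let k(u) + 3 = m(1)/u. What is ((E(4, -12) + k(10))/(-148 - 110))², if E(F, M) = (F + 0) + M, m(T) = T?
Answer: 11881/6656400 ≈ 0.0017849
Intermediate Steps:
k(u) = -3 + 1/u
E(F, M) = F + M
((E(4, -12) + k(10))/(-148 - 110))² = (((4 - 12) + (-3 + 1/10))/(-148 - 110))² = ((-8 + (-3 + ⅒))/(-258))² = ((-8 - 29/10)*(-1/258))² = (-109/10*(-1/258))² = (109/2580)² = 11881/6656400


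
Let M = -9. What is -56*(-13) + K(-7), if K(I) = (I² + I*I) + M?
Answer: 817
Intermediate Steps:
K(I) = -9 + 2*I² (K(I) = (I² + I*I) - 9 = (I² + I²) - 9 = 2*I² - 9 = -9 + 2*I²)
-56*(-13) + K(-7) = -56*(-13) + (-9 + 2*(-7)²) = 728 + (-9 + 2*49) = 728 + (-9 + 98) = 728 + 89 = 817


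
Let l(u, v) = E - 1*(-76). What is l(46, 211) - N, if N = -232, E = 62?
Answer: 370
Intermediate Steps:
l(u, v) = 138 (l(u, v) = 62 - 1*(-76) = 62 + 76 = 138)
l(46, 211) - N = 138 - 1*(-232) = 138 + 232 = 370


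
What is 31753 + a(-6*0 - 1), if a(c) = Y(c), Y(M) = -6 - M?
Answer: 31748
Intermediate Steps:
a(c) = -6 - c
31753 + a(-6*0 - 1) = 31753 + (-6 - (-6*0 - 1)) = 31753 + (-6 - (0 - 1)) = 31753 + (-6 - 1*(-1)) = 31753 + (-6 + 1) = 31753 - 5 = 31748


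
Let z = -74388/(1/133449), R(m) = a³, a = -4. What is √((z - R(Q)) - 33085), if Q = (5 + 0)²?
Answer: 3*I*√1103004137 ≈ 99635.0*I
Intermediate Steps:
Q = 25 (Q = 5² = 25)
R(m) = -64 (R(m) = (-4)³ = -64)
z = -9927004212 (z = -74388/1/133449 = -74388*133449 = -9927004212)
√((z - R(Q)) - 33085) = √((-9927004212 - 1*(-64)) - 33085) = √((-9927004212 + 64) - 33085) = √(-9927004148 - 33085) = √(-9927037233) = 3*I*√1103004137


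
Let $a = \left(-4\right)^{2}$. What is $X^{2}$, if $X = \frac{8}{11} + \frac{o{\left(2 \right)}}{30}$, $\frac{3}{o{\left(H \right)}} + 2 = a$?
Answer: $\frac{1279161}{2371600} \approx 0.53937$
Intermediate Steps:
$a = 16$
$o{\left(H \right)} = \frac{3}{14}$ ($o{\left(H \right)} = \frac{3}{-2 + 16} = \frac{3}{14}$)
$X = \frac{1131}{1540}$ ($X = \frac{8}{11} + \frac{3}{14 \cdot 30} = 8 \cdot \frac{1}{11} + \frac{3}{14} \cdot \frac{1}{30} = \frac{8}{11} + \frac{1}{140} = \frac{1131}{1540} \approx 0.73442$)
$X^{2} = \left(\frac{1131}{1540}\right)^{2} = \frac{1279161}{2371600}$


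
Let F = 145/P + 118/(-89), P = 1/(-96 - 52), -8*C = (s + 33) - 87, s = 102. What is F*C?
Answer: 11460348/89 ≈ 1.2877e+5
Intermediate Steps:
C = -6 (C = -((102 + 33) - 87)/8 = -(135 - 87)/8 = -⅛*48 = -6)
P = -1/148 (P = 1/(-148) = -1/148 ≈ -0.0067568)
F = -1910058/89 (F = 145/(-1/148) + 118/(-89) = 145*(-148) + 118*(-1/89) = -21460 - 118/89 = -1910058/89 ≈ -21461.)
F*C = -1910058/89*(-6) = 11460348/89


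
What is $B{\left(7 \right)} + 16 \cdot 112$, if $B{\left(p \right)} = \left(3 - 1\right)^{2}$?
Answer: $1796$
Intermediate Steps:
$B{\left(p \right)} = 4$ ($B{\left(p \right)} = 2^{2} = 4$)
$B{\left(7 \right)} + 16 \cdot 112 = 4 + 16 \cdot 112 = 4 + 1792 = 1796$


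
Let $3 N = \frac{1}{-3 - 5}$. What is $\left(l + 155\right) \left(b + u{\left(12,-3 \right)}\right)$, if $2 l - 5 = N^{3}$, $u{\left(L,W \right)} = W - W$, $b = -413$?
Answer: $- \frac{1798432867}{27648} \approx -65048.0$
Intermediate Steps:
$u{\left(L,W \right)} = 0$
$N = - \frac{1}{24}$ ($N = \frac{1}{3 \left(-3 - 5\right)} = \frac{1}{3 \left(-8\right)} = \frac{1}{3} \left(- \frac{1}{8}\right) = - \frac{1}{24} \approx -0.041667$)
$l = \frac{69119}{27648}$ ($l = \frac{5}{2} + \frac{\left(- \frac{1}{24}\right)^{3}}{2} = \frac{5}{2} + \frac{1}{2} \left(- \frac{1}{13824}\right) = \frac{5}{2} - \frac{1}{27648} = \frac{69119}{27648} \approx 2.5$)
$\left(l + 155\right) \left(b + u{\left(12,-3 \right)}\right) = \left(\frac{69119}{27648} + 155\right) \left(-413 + 0\right) = \frac{4354559}{27648} \left(-413\right) = - \frac{1798432867}{27648}$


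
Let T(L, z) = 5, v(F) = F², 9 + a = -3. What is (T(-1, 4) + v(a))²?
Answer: 22201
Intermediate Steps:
a = -12 (a = -9 - 3 = -12)
(T(-1, 4) + v(a))² = (5 + (-12)²)² = (5 + 144)² = 149² = 22201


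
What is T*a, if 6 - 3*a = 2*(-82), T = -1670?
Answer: -283900/3 ≈ -94633.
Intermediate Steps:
a = 170/3 (a = 2 - 2*(-82)/3 = 2 - ⅓*(-164) = 2 + 164/3 = 170/3 ≈ 56.667)
T*a = -1670*170/3 = -283900/3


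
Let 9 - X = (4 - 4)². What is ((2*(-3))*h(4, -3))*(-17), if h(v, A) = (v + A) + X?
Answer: 1020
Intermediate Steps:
X = 9 (X = 9 - (4 - 4)² = 9 - 1*0² = 9 - 1*0 = 9 + 0 = 9)
h(v, A) = 9 + A + v (h(v, A) = (v + A) + 9 = (A + v) + 9 = 9 + A + v)
((2*(-3))*h(4, -3))*(-17) = ((2*(-3))*(9 - 3 + 4))*(-17) = -6*10*(-17) = -60*(-17) = 1020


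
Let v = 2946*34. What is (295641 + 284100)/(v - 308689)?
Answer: -579741/208525 ≈ -2.7802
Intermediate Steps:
v = 100164
(295641 + 284100)/(v - 308689) = (295641 + 284100)/(100164 - 308689) = 579741/(-208525) = 579741*(-1/208525) = -579741/208525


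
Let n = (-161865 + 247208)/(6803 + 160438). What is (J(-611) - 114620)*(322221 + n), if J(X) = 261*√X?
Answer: -11855502472880/321 + 4688312341548*I*√611/55747 ≈ -3.6933e+10 + 2.0788e+9*I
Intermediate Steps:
n = 85343/167241 ≈ 0.51030
(J(-611) - 114620)*(322221 + n) = (261*√(-611) - 114620)*(322221 + 85343/167241) = (261*(I*√611) - 114620)*(53888647604/167241) = (261*I*√611 - 114620)*(53888647604/167241) = (-114620 + 261*I*√611)*(53888647604/167241) = -11855502472880/321 + 4688312341548*I*√611/55747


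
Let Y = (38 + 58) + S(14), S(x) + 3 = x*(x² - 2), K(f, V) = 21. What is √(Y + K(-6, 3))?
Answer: √2830 ≈ 53.198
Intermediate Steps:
S(x) = -3 + x*(-2 + x²) (S(x) = -3 + x*(x² - 2) = -3 + x*(-2 + x²))
Y = 2809 (Y = (38 + 58) + (-3 + 14³ - 2*14) = 96 + (-3 + 2744 - 28) = 96 + 2713 = 2809)
√(Y + K(-6, 3)) = √(2809 + 21) = √2830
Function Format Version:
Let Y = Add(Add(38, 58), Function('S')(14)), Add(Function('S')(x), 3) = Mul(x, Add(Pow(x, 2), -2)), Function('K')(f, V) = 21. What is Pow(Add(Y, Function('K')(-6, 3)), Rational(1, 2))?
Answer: Pow(2830, Rational(1, 2)) ≈ 53.198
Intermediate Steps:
Function('S')(x) = Add(-3, Mul(x, Add(-2, Pow(x, 2)))) (Function('S')(x) = Add(-3, Mul(x, Add(Pow(x, 2), -2))) = Add(-3, Mul(x, Add(-2, Pow(x, 2)))))
Y = 2809 (Y = Add(Add(38, 58), Add(-3, Pow(14, 3), Mul(-2, 14))) = Add(96, Add(-3, 2744, -28)) = Add(96, 2713) = 2809)
Pow(Add(Y, Function('K')(-6, 3)), Rational(1, 2)) = Pow(Add(2809, 21), Rational(1, 2)) = Pow(2830, Rational(1, 2))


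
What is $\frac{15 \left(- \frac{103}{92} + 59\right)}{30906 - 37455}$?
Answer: $- \frac{26625}{200836} \approx -0.13257$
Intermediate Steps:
$\frac{15 \left(- \frac{103}{92} + 59\right)}{30906 - 37455} = \frac{15 \left(\left(-103\right) \frac{1}{92} + 59\right)}{30906 - 37455} = \frac{15 \left(- \frac{103}{92} + 59\right)}{-6549} = 15 \cdot \frac{5325}{92} \left(- \frac{1}{6549}\right) = \frac{79875}{92} \left(- \frac{1}{6549}\right) = - \frac{26625}{200836}$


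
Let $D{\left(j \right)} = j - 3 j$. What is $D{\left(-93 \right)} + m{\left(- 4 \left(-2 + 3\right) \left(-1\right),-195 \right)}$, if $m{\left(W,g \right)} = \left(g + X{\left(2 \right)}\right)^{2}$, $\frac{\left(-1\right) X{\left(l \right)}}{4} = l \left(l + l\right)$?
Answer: $51715$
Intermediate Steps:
$X{\left(l \right)} = - 8 l^{2}$ ($X{\left(l \right)} = - 4 l \left(l + l\right) = - 4 l 2 l = - 4 \cdot 2 l^{2} = - 8 l^{2}$)
$m{\left(W,g \right)} = \left(-32 + g\right)^{2}$ ($m{\left(W,g \right)} = \left(g - 8 \cdot 2^{2}\right)^{2} = \left(g - 32\right)^{2} = \left(-32 + g\right)^{2}$)
$D{\left(j \right)} = - 2 j$
$D{\left(-93 \right)} + m{\left(- 4 \left(-2 + 3\right) \left(-1\right),-195 \right)} = \left(-2\right) \left(-93\right) + \left(-32 - 195\right)^{2} = 186 + \left(-227\right)^{2} = 186 + 51529 = 51715$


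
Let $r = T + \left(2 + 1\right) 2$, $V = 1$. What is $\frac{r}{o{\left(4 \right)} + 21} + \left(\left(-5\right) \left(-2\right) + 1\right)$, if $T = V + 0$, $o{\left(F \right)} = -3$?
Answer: $\frac{205}{18} \approx 11.389$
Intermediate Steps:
$T = 1$ ($T = 1 + 0 = 1$)
$r = 7$ ($r = 1 + \left(2 + 1\right) 2 = 1 + 3 \cdot 2 = 1 + 6 = 7$)
$\frac{r}{o{\left(4 \right)} + 21} + \left(\left(-5\right) \left(-2\right) + 1\right) = \frac{1}{-3 + 21} \cdot 7 + \left(\left(-5\right) \left(-2\right) + 1\right) = \frac{1}{18} \cdot 7 + \left(10 + 1\right) = \frac{1}{18} \cdot 7 + 11 = \frac{7}{18} + 11 = \frac{205}{18}$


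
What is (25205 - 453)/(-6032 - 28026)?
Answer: -12376/17029 ≈ -0.72676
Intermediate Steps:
(25205 - 453)/(-6032 - 28026) = 24752/(-34058) = 24752*(-1/34058) = -12376/17029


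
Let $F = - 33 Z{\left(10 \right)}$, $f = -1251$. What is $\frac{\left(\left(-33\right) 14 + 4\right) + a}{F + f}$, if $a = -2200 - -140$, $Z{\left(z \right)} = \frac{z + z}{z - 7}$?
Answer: $\frac{2518}{1471} \approx 1.7118$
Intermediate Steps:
$Z{\left(z \right)} = \frac{2 z}{-7 + z}$
$F = -220$ ($F = - 33 \cdot 2 \cdot 10 \frac{1}{-7 + 10} = - 33 \cdot 2 \cdot 10 \cdot \frac{1}{3} = \left(-33\right) \frac{20}{3} = -220$)
$a = -2060$ ($a = -2200 + 140 = -2060$)
$\frac{\left(\left(-33\right) 14 + 4\right) + a}{F + f} = \frac{\left(\left(-33\right) 14 + 4\right) - 2060}{-220 - 1251} = \frac{\left(-462 + 4\right) - 2060}{-1471} = \left(-458 - 2060\right) \left(- \frac{1}{1471}\right) = \left(-2518\right) \left(- \frac{1}{1471}\right) = \frac{2518}{1471}$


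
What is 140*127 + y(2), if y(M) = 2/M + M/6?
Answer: 53344/3 ≈ 17781.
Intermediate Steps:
y(M) = 2/M + M/6 (y(M) = 2/M + M*(⅙) = 2/M + M/6)
140*127 + y(2) = 140*127 + (2/2 + (⅙)*2) = 17780 + (2*(½) + ⅓) = 17780 + (1 + ⅓) = 17780 + 4/3 = 53344/3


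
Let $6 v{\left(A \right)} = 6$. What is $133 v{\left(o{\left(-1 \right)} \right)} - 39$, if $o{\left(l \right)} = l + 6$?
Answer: $94$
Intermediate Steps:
$o{\left(l \right)} = 6 + l$
$v{\left(A \right)} = 1$ ($v{\left(A \right)} = \frac{1}{6} \cdot 6 = 1$)
$133 v{\left(o{\left(-1 \right)} \right)} - 39 = 133 \cdot 1 - 39 = 133 - 39 = 94$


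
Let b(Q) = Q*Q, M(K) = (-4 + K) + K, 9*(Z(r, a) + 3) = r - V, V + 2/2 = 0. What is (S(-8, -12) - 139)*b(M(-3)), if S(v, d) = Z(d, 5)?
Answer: -128900/9 ≈ -14322.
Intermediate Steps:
V = -1 (V = -1 + 0 = -1)
Z(r, a) = -26/9 + r/9 (Z(r, a) = -3 + (r - 1*(-1))/9 = -3 + (r + 1)/9 = -3 + (1 + r)/9 = -3 + (⅑ + r/9) = -26/9 + r/9)
M(K) = -4 + 2*K
b(Q) = Q²
S(v, d) = -26/9 + d/9
(S(-8, -12) - 139)*b(M(-3)) = ((-26/9 + (⅑)*(-12)) - 139)*(-4 + 2*(-3))² = ((-26/9 - 4/3) - 139)*(-4 - 6)² = (-38/9 - 139)*(-10)² = -1289/9*100 = -128900/9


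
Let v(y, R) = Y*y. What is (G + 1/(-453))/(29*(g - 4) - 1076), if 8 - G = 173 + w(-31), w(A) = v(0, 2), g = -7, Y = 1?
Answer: 74746/631935 ≈ 0.11828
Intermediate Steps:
v(y, R) = y (v(y, R) = 1*y = y)
w(A) = 0
G = -165 (G = 8 - (173 + 0) = 8 - 1*173 = 8 - 173 = -165)
(G + 1/(-453))/(29*(g - 4) - 1076) = (-165 + 1/(-453))/(29*(-7 - 4) - 1076) = (-165 - 1/453)/(29*(-11) - 1076) = -74746/(453*(-319 - 1076)) = -74746/453/(-1395) = -74746/453*(-1/1395) = 74746/631935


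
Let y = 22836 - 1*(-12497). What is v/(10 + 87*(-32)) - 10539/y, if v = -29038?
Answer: 498382234/49006871 ≈ 10.170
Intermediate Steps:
y = 35333 (y = 22836 + 12497 = 35333)
v/(10 + 87*(-32)) - 10539/y = -29038/(10 + 87*(-32)) - 10539/35333 = -29038/(10 - 2784) - 10539*1/35333 = -29038/(-2774) - 10539/35333 = -29038*(-1/2774) - 10539/35333 = 14519/1387 - 10539/35333 = 498382234/49006871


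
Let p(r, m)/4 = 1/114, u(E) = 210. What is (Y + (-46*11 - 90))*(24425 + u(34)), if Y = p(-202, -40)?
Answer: -836850950/57 ≈ -1.4682e+7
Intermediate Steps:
p(r, m) = 2/57 (p(r, m) = 4/114 = 4*(1/114) = 2/57)
Y = 2/57 ≈ 0.035088
(Y + (-46*11 - 90))*(24425 + u(34)) = (2/57 + (-46*11 - 90))*(24425 + 210) = (2/57 + (-506 - 90))*24635 = (2/57 - 596)*24635 = -33970/57*24635 = -836850950/57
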